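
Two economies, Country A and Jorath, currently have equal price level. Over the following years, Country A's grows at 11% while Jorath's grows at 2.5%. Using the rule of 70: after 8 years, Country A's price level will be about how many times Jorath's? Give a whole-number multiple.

roughly 2 times

Country A pulls ahead at 8.5 pp per year, so the ratio doubles every 70/8.5 ≈ 8.24 years.
In 8 years that's 0.97 doublings: 2^0.97 ≈ 2.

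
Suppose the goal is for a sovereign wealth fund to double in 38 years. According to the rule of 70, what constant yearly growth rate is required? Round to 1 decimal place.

70 / 38 ≈ 1.84, so about 1.8% per year.

approximately 1.8%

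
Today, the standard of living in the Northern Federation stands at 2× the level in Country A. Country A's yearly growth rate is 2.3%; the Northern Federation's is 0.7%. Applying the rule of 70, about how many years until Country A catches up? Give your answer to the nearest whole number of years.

What matters is the difference: 1.6 pp.
Rule of 70 on the gap: the ratio halves every 70/1.6 ≈ 43.75 years.
A 2× gap closes after 1 halving: 1 × 43.75 ≈ 44 years.

≈ 44 years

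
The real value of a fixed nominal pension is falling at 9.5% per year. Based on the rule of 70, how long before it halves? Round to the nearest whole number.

Halving time ≈ 70 / 9.5 = 7.37 → 7 years.

≈ 7 years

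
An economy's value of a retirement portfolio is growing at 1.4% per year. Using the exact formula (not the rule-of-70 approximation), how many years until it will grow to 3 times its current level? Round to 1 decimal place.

t = ln(3) / ln(1 + 0.014) = 1.0986 / 0.013903 ≈ 79.02.

79.0 years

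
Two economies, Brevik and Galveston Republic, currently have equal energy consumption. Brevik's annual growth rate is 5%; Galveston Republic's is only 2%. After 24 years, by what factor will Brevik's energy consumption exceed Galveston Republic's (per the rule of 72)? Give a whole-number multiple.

2 times

Brevik pulls ahead at 3 pp per year, so the ratio doubles every 72/3 ≈ 24.00 years.
In 24 years that's 1.00 doublings: 2^1.00 ≈ 2.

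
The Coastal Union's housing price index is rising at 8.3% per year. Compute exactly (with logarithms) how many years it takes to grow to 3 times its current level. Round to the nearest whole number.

14 years

t = ln(3) / ln(1 + 0.083) = 1.0986 / 0.079735 ≈ 13.78.
≈ 14 years.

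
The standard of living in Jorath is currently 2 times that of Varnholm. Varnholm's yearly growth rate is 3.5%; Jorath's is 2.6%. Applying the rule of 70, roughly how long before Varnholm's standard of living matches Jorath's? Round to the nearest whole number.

about 78 years

Varnholm gains on Jorath at 3.5% − 2.6% = 0.9 points a year.
At that relative rate the gap halves every 70/0.9 ≈ 77.78 years.
A 2 times gap closes after 1 halving: 1 × 77.78 ≈ 78 years.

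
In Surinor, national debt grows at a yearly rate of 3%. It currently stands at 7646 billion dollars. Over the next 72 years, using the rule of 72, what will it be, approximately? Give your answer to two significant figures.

Doubling time ≈ 72/3 = 24.00 years.
72 years is 72/24.00 ≈ 3.00 doublings, a factor of 2^3.00 ≈ 8.00.
7646 × 8.00 ≈ 61000 billion dollars.

about 61000 billion dollars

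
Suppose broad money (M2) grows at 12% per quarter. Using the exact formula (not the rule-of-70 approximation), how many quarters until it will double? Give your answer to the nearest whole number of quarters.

6 quarters

t = ln(2) / ln(1 + 0.12) = 0.6931 / 0.113329 ≈ 6.12.
≈ 6 quarters.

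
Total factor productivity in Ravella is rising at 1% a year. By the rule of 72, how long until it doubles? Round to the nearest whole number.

roughly 72 years

Doubling time ≈ 72 / 1 = 72.00 years.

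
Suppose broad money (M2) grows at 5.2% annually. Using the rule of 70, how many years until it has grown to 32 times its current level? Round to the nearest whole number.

At 5.2% it doubles every 70/5.2 ≈ 13.46 years.
32 = 2^5, so 5 doublings → 67 years.

≈ 67 years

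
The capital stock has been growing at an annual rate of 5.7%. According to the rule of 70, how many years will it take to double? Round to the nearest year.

At 5.7%, doubling takes about 70/5.7 = 12.28 years.

approximately 12 years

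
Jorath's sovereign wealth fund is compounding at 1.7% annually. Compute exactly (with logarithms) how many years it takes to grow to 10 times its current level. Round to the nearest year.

137 years

t = ln(10) / ln(1 + 0.017) = 2.3026 / 0.016857 ≈ 136.60.
≈ 137 years.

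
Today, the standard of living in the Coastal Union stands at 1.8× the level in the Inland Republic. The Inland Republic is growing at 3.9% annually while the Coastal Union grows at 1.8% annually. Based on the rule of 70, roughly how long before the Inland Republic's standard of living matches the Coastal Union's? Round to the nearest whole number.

The growth-rate gap is 3.9% − 1.8% = 2.1 percentage points.
So the ratio between them halves every 70/2.1 ≈ 33.33 years.
A 1.8× gap takes log₂(1.8) ≈ 0.85 halvings to close: 0.85 × 33.33 ≈ 28 years.

around 28 years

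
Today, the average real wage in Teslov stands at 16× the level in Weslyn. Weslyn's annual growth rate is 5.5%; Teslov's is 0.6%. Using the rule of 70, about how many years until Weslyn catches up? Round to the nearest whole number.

What matters is the difference: 4.9 pp.
Rule of 70 on the gap: the ratio halves every 70/4.9 ≈ 14.29 years.
A 16× gap closes after 4 halvings: 4 × 14.29 ≈ 57 years.

about 57 years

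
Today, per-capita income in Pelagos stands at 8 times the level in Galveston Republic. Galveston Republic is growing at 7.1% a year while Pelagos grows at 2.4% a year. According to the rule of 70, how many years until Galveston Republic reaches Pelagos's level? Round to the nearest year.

roughly 45 years

Galveston Republic gains on Pelagos at 7.1% − 2.4% = 4.7 points a year.
At that relative rate the gap halves every 70/4.7 ≈ 14.89 years.
An 8 times gap closes after 3 halvings: 3 × 14.89 ≈ 45 years.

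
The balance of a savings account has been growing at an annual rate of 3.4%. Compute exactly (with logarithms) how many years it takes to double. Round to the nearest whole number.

21 years

t = ln(2) / ln(1 + 0.034) = 0.6931 / 0.033435 ≈ 20.73.
≈ 21 years.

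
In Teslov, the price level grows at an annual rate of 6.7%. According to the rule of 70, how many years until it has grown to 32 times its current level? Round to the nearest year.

about 52 years

One doubling takes 70/6.7 = 10.45 years.
32 = 2^5, so 5 doublings → 52 years.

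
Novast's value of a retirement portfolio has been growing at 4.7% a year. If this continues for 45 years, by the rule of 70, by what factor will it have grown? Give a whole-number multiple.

At 4.7% one doubling takes ≈ 14.89 years; 45 years is 3 of them, so ×8.

roughly 8 times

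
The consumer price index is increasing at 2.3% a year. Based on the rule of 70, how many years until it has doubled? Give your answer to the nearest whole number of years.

approximately 30 years

70/2.3 ≈ 30.43, so it doubles roughly every 30 years.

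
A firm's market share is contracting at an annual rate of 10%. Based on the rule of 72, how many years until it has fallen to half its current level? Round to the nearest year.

about 7 years

Halving time ≈ 72 / 10 = 7.20 → 7 years.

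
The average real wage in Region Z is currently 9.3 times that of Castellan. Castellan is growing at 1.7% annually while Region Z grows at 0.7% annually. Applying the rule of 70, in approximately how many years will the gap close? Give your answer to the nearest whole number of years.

Castellan gains on Region Z at 1.7% − 0.7% = 1 point a year.
At that relative rate the gap halves every 70/1 ≈ 70.00 years.
A 9.3 times gap takes log₂(9.3) ≈ 3.22 halvings to close: 3.22 × 70.00 ≈ 225 years.

roughly 225 years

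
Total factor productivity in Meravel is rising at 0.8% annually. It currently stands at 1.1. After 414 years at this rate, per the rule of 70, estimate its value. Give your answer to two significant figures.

around 29

It doubles every 70/0.8 ≈ 87.50 years, so 414 years is 4.73 doublings.
2^4.73 ≈ 26.54; 1.1 × 26.54 ≈ 29.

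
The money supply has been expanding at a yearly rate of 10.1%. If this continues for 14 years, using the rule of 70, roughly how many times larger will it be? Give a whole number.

At 10.1% one doubling takes ≈ 6.93 years; 14 years is 2 of them, so ×4.

4 times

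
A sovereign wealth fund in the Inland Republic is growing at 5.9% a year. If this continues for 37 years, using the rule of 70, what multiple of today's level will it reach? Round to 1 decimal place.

≈ 8.7 times

Doubling time ≈ 70/5.9 = 11.86 years.
37 years / 11.86 ≈ 3.12 doublings → factor 2^3.12 ≈ 8.7.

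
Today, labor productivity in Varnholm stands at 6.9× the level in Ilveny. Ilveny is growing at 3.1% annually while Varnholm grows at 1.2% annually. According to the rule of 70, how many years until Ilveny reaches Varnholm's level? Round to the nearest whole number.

roughly 103 years

The growth-rate gap is 3.1% − 1.2% = 1.9 percentage points.
So the ratio between them halves every 70/1.9 ≈ 36.84 years.
A 6.9× gap takes log₂(6.9) ≈ 2.79 halvings to close: 2.79 × 36.84 ≈ 103 years.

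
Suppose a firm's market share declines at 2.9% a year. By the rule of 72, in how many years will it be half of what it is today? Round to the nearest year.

Halving time ≈ 72 / 2.9 = 24.83 → 25 years.

≈ 25 years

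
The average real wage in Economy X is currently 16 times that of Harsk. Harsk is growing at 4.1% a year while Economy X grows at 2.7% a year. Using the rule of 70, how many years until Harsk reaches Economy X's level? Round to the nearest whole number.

The growth-rate gap is 4.1% − 2.7% = 1.4 percentage points.
So the ratio between them halves every 70/1.4 ≈ 50.00 years.
A 16 times gap closes after 4 halvings: 4 × 50.00 ≈ 200 years.

200 years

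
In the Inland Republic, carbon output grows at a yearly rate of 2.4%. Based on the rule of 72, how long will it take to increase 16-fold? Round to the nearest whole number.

Doubling time ≈ 72/2.4 = 30.00 years.
16 = 2^4, so 4 doublings → 120 years.

approximately 120 years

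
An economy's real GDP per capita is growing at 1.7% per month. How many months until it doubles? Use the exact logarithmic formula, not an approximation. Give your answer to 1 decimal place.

41.1 months

t = ln(2) / ln(1 + 0.017) = 0.6931 / 0.016857 ≈ 41.12.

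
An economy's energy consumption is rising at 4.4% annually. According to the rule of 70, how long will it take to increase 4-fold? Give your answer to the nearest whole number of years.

around 32 years

One doubling takes 70/4.4 = 15.91 years.
4× is 2 doublings, so 2 × 15.91 ≈ 32 years.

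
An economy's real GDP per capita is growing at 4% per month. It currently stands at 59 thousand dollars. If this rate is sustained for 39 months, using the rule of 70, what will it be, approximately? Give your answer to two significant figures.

about 280 thousand dollars

Doubling time ≈ 70/4 = 17.50 months.
39 months is 39/17.50 ≈ 2.23 doublings, a factor of 2^2.23 ≈ 4.69.
59 × 4.69 ≈ 280 thousand dollars.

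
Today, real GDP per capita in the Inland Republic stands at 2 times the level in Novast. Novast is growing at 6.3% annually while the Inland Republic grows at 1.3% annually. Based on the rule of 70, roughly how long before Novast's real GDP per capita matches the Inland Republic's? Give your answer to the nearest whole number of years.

≈ 14 years

Novast gains on the Inland Republic at 6.3% − 1.3% = 5 points a year.
At that relative rate the gap halves every 70/5 ≈ 14.00 years.
A 2 times gap closes after 1 halving: 1 × 14.00 ≈ 14 years.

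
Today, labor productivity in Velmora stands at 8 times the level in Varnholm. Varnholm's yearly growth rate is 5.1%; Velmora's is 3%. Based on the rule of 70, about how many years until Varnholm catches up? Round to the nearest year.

about 100 years

What matters is the difference: 2.1 pp.
Rule of 70 on the gap: the ratio halves every 70/2.1 ≈ 33.33 years.
An 8 times gap closes after 3 halvings: 3 × 33.33 ≈ 100 years.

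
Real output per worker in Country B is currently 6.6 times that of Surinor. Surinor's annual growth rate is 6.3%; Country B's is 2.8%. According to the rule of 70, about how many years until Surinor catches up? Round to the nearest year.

What matters is the difference: 3.5 pp.
Rule of 70 on the gap: the ratio halves every 70/3.5 ≈ 20.00 years.
A 6.6 times gap takes log₂(6.6) ≈ 2.72 halvings to close: 2.72 × 20.00 ≈ 54 years.

about 54 years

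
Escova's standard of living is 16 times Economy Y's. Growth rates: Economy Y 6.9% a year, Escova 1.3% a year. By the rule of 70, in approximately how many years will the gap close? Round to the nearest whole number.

roughly 50 years

What matters is the difference: 5.6 pp.
Rule of 70 on the gap: the ratio halves every 70/5.6 ≈ 12.50 years.
A 16 times gap closes after 4 halvings: 4 × 12.50 ≈ 50 years.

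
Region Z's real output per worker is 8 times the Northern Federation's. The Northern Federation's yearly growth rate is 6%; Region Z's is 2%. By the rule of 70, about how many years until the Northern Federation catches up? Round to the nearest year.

What matters is the difference: 4 pp.
Rule of 70 on the gap: the ratio halves every 70/4 ≈ 17.50 years.
An 8 times gap closes after 3 halvings: 3 × 17.50 ≈ 53 years.

53 years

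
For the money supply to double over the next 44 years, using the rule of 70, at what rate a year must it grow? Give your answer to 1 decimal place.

70 / 44 ≈ 1.59, so about 1.6% a year.

roughly 1.6%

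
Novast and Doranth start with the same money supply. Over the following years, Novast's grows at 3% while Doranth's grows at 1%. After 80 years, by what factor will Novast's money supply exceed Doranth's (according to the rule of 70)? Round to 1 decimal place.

Rate gap = 3% − 1% = 2 points.
The ratio doubles every 70/2 ≈ 35.00 years.
80/35.00 ≈ 2.29 doublings → ratio ≈ 2^2.29 ≈ 4.9.

4.9 times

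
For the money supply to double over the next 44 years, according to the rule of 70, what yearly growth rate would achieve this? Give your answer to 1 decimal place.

1.6%

70 / 44 ≈ 1.59, so about 1.6% per year.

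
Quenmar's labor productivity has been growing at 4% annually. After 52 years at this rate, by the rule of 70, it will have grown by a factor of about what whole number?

about 8 times

70/4 ≈ 17.50 years per doubling.
52 years fits 3 doublings: 2^3 = 8.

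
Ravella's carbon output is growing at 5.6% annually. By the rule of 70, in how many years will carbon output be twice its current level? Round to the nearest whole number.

around 13 years

At 5.6%, doubling takes about 70/5.6 = 12.50 years.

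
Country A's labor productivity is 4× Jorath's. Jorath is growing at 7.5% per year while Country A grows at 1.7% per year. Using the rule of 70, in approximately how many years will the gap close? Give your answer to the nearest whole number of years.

24 years

The growth-rate gap is 7.5% − 1.7% = 5.8 percentage points.
So the ratio between them halves every 70/5.8 ≈ 12.07 years.
A 4× gap closes after 2 halvings: 2 × 12.07 ≈ 24 years.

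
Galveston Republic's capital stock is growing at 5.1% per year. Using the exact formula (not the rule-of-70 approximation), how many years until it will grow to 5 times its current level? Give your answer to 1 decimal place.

t = ln(5) / ln(1 + 0.051) = 1.6094 / 0.049742 ≈ 32.35.

32.4 years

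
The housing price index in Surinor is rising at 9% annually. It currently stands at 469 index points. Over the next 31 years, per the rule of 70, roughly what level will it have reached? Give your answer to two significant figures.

≈ 7400 index points

Doubling time ≈ 70/9 = 7.78 years.
31 years is 31/7.78 ≈ 3.98 doublings, a factor of 2^3.98 ≈ 15.78.
469 × 15.78 ≈ 7400 index points.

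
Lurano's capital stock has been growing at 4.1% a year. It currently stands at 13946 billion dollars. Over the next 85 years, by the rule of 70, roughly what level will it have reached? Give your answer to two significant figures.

about 440000 billion dollars

Doubling time ≈ 70/4.1 = 17.07 years.
85 years is 85/17.07 ≈ 4.98 doublings, a factor of 2^4.98 ≈ 31.56.
13946 × 31.56 ≈ 440000 billion dollars.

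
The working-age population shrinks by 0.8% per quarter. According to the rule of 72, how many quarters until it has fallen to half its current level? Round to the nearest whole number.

about 90 quarters

Halving time ≈ 72 / 0.8 = 90.00 → 90 quarters.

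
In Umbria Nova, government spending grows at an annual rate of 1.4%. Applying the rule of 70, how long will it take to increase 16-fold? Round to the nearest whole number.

roughly 200 years

Doubling time ≈ 70/1.4 = 50.00 years.
Getting to 16× needs 4 doublings: 4 × 50.00 ≈ 200 years.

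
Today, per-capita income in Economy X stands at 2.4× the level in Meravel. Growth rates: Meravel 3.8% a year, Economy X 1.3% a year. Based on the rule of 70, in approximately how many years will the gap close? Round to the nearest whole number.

35 years

What matters is the difference: 2.5 pp.
Rule of 70 on the gap: the ratio halves every 70/2.5 ≈ 28.00 years.
A 2.4× gap takes log₂(2.4) ≈ 1.26 halvings to close: 1.26 × 28.00 ≈ 35 years.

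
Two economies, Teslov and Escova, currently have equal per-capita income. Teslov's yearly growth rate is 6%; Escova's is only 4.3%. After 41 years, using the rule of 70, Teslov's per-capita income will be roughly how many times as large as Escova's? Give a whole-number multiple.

Rate gap = 6% − 4.3% = 1.7 points.
The ratio doubles every 70/1.7 ≈ 41.18 years.
41/41.18 ≈ 1.00 doublings → ratio ≈ 2^1.00 ≈ 2.

2 times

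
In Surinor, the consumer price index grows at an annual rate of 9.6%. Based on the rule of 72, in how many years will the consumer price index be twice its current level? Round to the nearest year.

8 years

At 9.6%, doubling takes about 72/9.6 = 7.50 years.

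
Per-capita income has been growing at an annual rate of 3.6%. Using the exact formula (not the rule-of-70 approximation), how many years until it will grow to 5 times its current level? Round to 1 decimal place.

t = ln(5) / ln(1 + 0.036) = 1.6094 / 0.035367 ≈ 45.51.

45.5 years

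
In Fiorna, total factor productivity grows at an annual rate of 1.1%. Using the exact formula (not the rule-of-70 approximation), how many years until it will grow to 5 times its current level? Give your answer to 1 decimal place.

147.1 years

t = ln(5) / ln(1 + 0.011) = 1.6094 / 0.010940 ≈ 147.11.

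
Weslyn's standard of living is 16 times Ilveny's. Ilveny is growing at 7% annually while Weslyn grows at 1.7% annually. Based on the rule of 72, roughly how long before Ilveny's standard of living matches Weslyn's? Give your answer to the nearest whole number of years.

approximately 54 years

The growth-rate gap is 7% − 1.7% = 5.3 percentage points.
So the ratio between them halves every 72/5.3 ≈ 13.58 years.
A 16 times gap closes after 4 halvings: 4 × 13.58 ≈ 54 years.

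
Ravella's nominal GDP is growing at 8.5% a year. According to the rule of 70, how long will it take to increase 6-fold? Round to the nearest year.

≈ 21 years

At 8.5% it doubles every 70/8.5 ≈ 8.24 years.
6× is log₂ 6 ≈ 2.58 doublings, so ≈ 2.58 × 8.24 = 21 years.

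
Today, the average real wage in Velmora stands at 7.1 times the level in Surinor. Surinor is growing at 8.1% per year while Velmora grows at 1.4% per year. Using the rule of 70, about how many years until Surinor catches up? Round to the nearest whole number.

Surinor gains on Velmora at 8.1% − 1.4% = 6.7 points a year.
At that relative rate the gap halves every 70/6.7 ≈ 10.45 years.
A 7.1 times gap takes log₂(7.1) ≈ 2.83 halvings to close: 2.83 × 10.45 ≈ 30 years.

about 30 years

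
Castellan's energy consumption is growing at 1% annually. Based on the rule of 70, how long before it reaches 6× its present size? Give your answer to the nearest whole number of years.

around 181 years

Doubling time ≈ 70/1 = 70.00 years.
Reaching 6× takes log₂(6) ≈ 2.58 doublings.
2.58 × 70.00 ≈ 181 years.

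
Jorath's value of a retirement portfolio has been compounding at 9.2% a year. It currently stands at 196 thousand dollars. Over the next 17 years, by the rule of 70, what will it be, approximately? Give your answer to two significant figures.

roughly 920 thousand dollars

Doubling time ≈ 70/9.2 = 7.61 years.
17 years is 17/7.61 ≈ 2.23 doublings, a factor of 2^2.23 ≈ 4.69.
196 × 4.69 ≈ 920 thousand dollars.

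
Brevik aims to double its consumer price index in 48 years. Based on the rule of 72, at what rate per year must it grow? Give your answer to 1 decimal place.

around 1.5% per year

72 / 48 ≈ 1.50, so about 1.5% per year.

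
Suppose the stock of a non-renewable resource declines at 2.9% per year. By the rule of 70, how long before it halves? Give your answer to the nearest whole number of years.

24 years

Falling at 2.9%, it halves about every 70/2.9 = 24.14 years.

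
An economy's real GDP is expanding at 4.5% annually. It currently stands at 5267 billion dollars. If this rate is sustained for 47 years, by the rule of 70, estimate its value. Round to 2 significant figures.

Doubling time ≈ 70/4.5 = 15.56 years.
47 years is 47/15.56 ≈ 3.02 doublings, a factor of 2^3.02 ≈ 8.11.
5267 × 8.11 ≈ 43000 billion dollars.

≈ 43000 billion dollars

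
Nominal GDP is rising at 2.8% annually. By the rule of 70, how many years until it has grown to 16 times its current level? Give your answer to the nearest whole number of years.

One doubling takes 70/2.8 = 25.00 years.
16 = 2^4, so 4 doublings → 100 years.

around 100 years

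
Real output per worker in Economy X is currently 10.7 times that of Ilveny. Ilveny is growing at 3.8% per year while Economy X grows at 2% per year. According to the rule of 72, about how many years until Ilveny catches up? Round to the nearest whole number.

The growth-rate gap is 3.8% − 2% = 1.8 percentage points.
So the ratio between them halves every 72/1.8 ≈ 40.00 years.
A 10.7 times gap takes log₂(10.7) ≈ 3.42 halvings to close: 3.42 × 40.00 ≈ 137 years.

roughly 137 years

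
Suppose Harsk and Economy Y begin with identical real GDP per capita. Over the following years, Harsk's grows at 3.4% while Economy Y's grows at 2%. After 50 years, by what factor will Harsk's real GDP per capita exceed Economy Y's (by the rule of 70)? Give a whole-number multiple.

≈ 2 times

Harsk pulls ahead at 1.4 pp per year, so the ratio doubles every 70/1.4 ≈ 50.00 years.
In 50 years that's 1.00 doublings: 2^1.00 ≈ 2.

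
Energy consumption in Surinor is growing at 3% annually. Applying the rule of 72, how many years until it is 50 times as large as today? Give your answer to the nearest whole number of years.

135 years

At 3% it doubles every 72/3 ≈ 24.00 years.
50× is log₂ 50 ≈ 5.64 doublings, so ≈ 5.64 × 24.00 = 135 years.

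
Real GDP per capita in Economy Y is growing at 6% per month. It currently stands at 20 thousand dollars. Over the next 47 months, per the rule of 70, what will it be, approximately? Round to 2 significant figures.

Doubling time ≈ 70/6 = 11.67 months.
47 months is 47/11.67 ≈ 4.03 doublings, a factor of 2^4.03 ≈ 16.34.
20 × 16.34 ≈ 330 thousand dollars.

roughly 330 thousand dollars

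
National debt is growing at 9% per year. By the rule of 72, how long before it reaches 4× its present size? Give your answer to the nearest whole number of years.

approximately 16 years

One doubling takes 72/9 = 8.00 years.
Getting to 4× needs 2 doublings: 2 × 8.00 ≈ 16 years.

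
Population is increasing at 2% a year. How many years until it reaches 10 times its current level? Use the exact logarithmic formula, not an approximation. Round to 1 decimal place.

t = ln(10) / ln(1 + 0.02) = 2.3026 / 0.019803 ≈ 116.28.

116.3 years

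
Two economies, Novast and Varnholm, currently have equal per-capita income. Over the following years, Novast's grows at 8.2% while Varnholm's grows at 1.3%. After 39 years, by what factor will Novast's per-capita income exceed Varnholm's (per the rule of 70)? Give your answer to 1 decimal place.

about 14.4 times

Only the 6.9-point difference matters.
70/6.9 ≈ 10.14 years per doubling of the ratio; 39 years gives 3.85 doublings, so ≈ 14.4×.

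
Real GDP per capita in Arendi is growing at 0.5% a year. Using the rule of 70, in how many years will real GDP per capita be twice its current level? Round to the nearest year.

70/0.5 ≈ 140.00, so it doubles roughly every 140 years.

140 years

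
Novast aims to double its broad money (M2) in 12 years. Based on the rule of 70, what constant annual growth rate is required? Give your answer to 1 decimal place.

70 / 12 ≈ 5.83, so about 5.8% annually.

≈ 5.8%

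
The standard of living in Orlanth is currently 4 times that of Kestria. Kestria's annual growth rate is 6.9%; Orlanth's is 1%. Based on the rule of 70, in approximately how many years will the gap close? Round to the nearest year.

Kestria gains on Orlanth at 6.9% − 1% = 5.9 points a year.
At that relative rate the gap halves every 70/5.9 ≈ 11.86 years.
A 4 times gap closes after 2 halvings: 2 × 11.86 ≈ 24 years.

≈ 24 years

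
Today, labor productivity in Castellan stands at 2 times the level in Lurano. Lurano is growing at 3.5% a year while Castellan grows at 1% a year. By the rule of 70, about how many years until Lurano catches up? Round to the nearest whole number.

about 28 years

The growth-rate gap is 3.5% − 1% = 2.5 percentage points.
So the ratio between them halves every 70/2.5 ≈ 28.00 years.
A 2 times gap closes after 1 halving: 1 × 28.00 ≈ 28 years.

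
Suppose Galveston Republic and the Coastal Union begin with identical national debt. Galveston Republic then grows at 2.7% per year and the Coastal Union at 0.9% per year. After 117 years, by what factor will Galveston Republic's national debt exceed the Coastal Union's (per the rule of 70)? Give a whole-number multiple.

Galveston Republic pulls ahead at 1.8 pp per year, so the ratio doubles every 70/1.8 ≈ 38.89 years.
In 117 years that's 3.01 doublings: 2^3.01 ≈ 8.

approximately 8 times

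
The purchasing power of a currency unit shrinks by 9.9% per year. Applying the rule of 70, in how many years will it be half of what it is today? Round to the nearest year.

approximately 7 years

Halving time ≈ 70 / 9.9 = 7.07 → 7 years.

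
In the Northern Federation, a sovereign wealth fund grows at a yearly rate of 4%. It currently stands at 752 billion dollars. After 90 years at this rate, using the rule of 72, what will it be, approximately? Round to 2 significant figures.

≈ 24000 billion dollars

Doubling time ≈ 72/4 = 18.00 years.
90 years is 90/18.00 ≈ 5.00 doublings, a factor of 2^5.00 ≈ 32.00.
752 × 32.00 ≈ 24000 billion dollars.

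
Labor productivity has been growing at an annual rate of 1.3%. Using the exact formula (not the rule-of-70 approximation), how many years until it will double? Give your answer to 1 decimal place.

t = ln(2) / ln(1 + 0.013) = 0.6931 / 0.012916 ≈ 53.66.

53.7 years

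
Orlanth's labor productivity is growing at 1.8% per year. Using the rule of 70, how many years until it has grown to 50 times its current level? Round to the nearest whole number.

One doubling takes 70/1.8 = 38.89 years.
50× is log₂ 50 ≈ 5.64 doublings, so ≈ 5.64 × 38.89 = 219 years.

around 219 years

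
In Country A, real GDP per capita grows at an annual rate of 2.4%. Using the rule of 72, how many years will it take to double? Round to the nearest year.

approximately 30 years

72/2.4 ≈ 30.00, so it doubles roughly every 30 years.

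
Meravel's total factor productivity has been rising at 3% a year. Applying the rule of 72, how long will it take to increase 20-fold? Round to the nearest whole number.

Doubling time ≈ 72/3 = 24.00 years.
20× is log₂ 20 ≈ 4.32 doublings, so ≈ 4.32 × 24.00 = 104 years.

roughly 104 years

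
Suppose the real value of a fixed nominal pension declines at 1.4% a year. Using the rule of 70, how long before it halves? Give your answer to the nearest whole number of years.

Falling at 1.4%, it halves about every 70/1.4 = 50.00 years.

about 50 years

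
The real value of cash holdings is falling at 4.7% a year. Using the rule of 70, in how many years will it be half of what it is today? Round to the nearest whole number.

The rule works in reverse for decay: 70/4.7 ≈ 14.89 years to halve.

≈ 15 years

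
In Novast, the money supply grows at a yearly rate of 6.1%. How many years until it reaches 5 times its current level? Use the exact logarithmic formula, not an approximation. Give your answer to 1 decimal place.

t = ln(5) / ln(1 + 0.061) = 1.6094 / 0.059212 ≈ 27.18.

27.2 years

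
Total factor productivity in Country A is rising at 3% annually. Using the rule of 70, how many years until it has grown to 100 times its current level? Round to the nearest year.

Doubling time ≈ 70/3 = 23.33 years.
Reaching 100× takes log₂(100) ≈ 6.64 doublings.
6.64 × 23.33 ≈ 155 years.

approximately 155 years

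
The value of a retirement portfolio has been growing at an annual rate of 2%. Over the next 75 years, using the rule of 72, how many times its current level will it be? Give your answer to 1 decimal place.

Doubling time ≈ 72/2 = 36.00 years.
75 years / 36.00 ≈ 2.08 doublings → factor 2^2.08 ≈ 4.2.

approximately 4.2 times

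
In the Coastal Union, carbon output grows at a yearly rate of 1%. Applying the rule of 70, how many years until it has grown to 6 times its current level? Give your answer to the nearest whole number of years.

about 181 years

One doubling takes 70/1 = 70.00 years.
Reaching 6× takes log₂(6) ≈ 2.58 doublings.
2.58 × 70.00 ≈ 181 years.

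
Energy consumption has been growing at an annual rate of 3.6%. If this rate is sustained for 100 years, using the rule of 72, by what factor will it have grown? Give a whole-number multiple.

Doubling time ≈ 72/3.6 = 20.00 years.
100/20.00 ≈ 5 doublings, so about 2^5 = 32×.

approximately 32 times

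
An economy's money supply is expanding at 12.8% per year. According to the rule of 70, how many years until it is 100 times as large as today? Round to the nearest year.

roughly 36 years

One doubling takes 70/12.8 = 5.47 years.
Reaching 100× takes log₂(100) ≈ 6.64 doublings.
6.64 × 5.47 ≈ 36 years.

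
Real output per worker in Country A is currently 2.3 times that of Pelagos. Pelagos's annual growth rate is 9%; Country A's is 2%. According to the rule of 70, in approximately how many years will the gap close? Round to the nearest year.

≈ 12 years

Pelagos gains on Country A at 9% − 2% = 7 points a year.
At that relative rate the gap halves every 70/7 ≈ 10.00 years.
A 2.3 times gap takes log₂(2.3) ≈ 1.20 halvings to close: 1.20 × 10.00 ≈ 12 years.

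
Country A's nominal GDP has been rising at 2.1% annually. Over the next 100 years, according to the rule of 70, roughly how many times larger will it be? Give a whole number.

about 8 times

Doubling time ≈ 70/2.1 = 33.33 years.
100/33.33 ≈ 3 doublings, so about 2^3 = 8×.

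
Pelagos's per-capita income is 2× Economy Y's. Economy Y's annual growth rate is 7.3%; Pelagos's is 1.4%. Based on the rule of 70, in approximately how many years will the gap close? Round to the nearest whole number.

around 12 years

What matters is the difference: 5.9 pp.
Rule of 70 on the gap: the ratio halves every 70/5.9 ≈ 11.86 years.
A 2× gap closes after 1 halving: 1 × 11.86 ≈ 12 years.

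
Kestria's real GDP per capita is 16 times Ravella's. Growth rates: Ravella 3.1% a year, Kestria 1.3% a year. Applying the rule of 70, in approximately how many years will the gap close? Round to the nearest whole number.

The growth-rate gap is 3.1% − 1.3% = 1.8 percentage points.
So the ratio between them halves every 70/1.8 ≈ 38.89 years.
A 16 times gap closes after 4 halvings: 4 × 38.89 ≈ 156 years.

≈ 156 years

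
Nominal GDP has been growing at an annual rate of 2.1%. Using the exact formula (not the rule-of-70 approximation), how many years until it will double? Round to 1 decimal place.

t = ln(2) / ln(1 + 0.021) = 0.6931 / 0.020783 ≈ 33.35.

33.4 years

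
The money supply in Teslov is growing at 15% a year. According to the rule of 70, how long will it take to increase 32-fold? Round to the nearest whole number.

around 23 years

At 15% it doubles every 70/15 ≈ 4.67 years.
32 = 2^5, so 5 doublings → 23 years.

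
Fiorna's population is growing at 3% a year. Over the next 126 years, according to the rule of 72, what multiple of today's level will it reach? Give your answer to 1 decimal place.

≈ 38.1 times

Doubles every ≈ 24.00 years (72/3).
126 years is 5.25 doublings; 2^5.25 ≈ 38.1×.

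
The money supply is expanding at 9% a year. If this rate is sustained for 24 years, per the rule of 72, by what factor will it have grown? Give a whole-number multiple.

72/9 ≈ 8.00 years per doubling.
24 years fits 3 doublings: 2^3 = 8.

around 8 times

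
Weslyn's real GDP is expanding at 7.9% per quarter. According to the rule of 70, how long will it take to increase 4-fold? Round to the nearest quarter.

18 quarters

At 7.9% it doubles every 70/7.9 ≈ 8.86 quarters.
Getting to 4× needs 2 doublings: 2 × 8.86 ≈ 18 quarters.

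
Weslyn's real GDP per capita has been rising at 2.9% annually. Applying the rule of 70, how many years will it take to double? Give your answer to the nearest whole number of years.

At 2.9%, doubling takes about 70/2.9 = 24.14 years.

about 24 years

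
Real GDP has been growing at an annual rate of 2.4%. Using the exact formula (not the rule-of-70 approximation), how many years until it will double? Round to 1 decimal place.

t = ln(2) / ln(1 + 0.024) = 0.6931 / 0.023717 ≈ 29.22.

29.2 years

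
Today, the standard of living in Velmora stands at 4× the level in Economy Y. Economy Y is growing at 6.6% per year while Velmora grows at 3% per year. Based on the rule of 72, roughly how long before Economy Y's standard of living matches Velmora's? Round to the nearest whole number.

What matters is the difference: 3.6 pp.
Rule of 72 on the gap: the ratio halves every 72/3.6 ≈ 20.00 years.
A 4× gap closes after 2 halvings: 2 × 20.00 ≈ 40 years.

roughly 40 years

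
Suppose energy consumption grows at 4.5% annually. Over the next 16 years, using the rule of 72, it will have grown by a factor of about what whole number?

about 2 times

At 4.5% one doubling takes ≈ 16.00 years; 16 years is 1 of them, so ×2.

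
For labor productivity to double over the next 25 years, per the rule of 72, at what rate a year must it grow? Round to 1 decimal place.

72 / 25 ≈ 2.88, so about 2.9% a year.

roughly 2.9%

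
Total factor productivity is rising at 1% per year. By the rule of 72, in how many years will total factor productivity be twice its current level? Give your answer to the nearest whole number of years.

72 years

At 1%, doubling takes about 72/1 = 72.00 years.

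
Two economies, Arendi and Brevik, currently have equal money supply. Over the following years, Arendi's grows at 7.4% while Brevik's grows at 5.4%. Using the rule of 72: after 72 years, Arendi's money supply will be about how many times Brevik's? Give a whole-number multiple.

Only the 2-point difference matters.
72/2 ≈ 36.00 years per doubling of the ratio; 72 years gives 2.00 doublings, so ≈ 4×.

roughly 4 times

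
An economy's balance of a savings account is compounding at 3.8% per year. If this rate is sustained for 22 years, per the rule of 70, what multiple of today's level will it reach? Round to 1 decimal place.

Doubles every ≈ 18.42 years (70/3.8).
22 years is 1.19 doublings; 2^1.19 ≈ 2.3×.

around 2.3 times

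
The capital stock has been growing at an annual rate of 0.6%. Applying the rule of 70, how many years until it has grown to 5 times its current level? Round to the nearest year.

approximately 271 years

At 0.6% it doubles every 70/0.6 ≈ 116.67 years.
Reaching 5× takes log₂(5) ≈ 2.32 doublings.
2.32 × 116.67 ≈ 271 years.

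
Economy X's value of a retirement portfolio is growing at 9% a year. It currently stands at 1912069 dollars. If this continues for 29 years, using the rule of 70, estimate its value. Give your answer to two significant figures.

Doubling time ≈ 70/9 = 7.78 years.
29 years is 29/7.78 ≈ 3.73 doublings, a factor of 2^3.73 ≈ 13.27.
1912069 × 13.27 ≈ 25000000 dollars.

25000000 dollars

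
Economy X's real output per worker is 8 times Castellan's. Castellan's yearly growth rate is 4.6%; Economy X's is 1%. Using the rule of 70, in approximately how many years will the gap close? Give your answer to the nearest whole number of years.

58 years

What matters is the difference: 3.6 pp.
Rule of 70 on the gap: the ratio halves every 70/3.6 ≈ 19.44 years.
An 8 times gap closes after 3 halvings: 3 × 19.44 ≈ 58 years.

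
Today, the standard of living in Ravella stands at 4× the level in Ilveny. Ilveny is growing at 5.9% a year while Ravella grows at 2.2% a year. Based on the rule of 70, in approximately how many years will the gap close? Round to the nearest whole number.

What matters is the difference: 3.7 pp.
Rule of 70 on the gap: the ratio halves every 70/3.7 ≈ 18.92 years.
A 4× gap closes after 2 halvings: 2 × 18.92 ≈ 38 years.

≈ 38 years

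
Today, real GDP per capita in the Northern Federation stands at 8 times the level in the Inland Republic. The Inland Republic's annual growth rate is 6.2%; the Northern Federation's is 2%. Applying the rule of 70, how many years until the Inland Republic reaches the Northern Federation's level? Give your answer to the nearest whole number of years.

about 50 years

What matters is the difference: 4.2 pp.
Rule of 70 on the gap: the ratio halves every 70/4.2 ≈ 16.67 years.
An 8 times gap closes after 3 halvings: 3 × 16.67 ≈ 50 years.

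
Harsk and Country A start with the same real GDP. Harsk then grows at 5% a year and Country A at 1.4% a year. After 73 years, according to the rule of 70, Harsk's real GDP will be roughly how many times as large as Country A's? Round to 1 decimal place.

Only the 3.6-point difference matters.
70/3.6 ≈ 19.44 years per doubling of the ratio; 73 years gives 3.76 doublings, so ≈ 13.5×.

≈ 13.5 times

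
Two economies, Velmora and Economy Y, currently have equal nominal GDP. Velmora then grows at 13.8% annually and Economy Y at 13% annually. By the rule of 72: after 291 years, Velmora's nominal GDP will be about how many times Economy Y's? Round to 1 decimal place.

about 9.4 times

Rate gap = 13.8% − 13% = 0.8 points.
The ratio doubles every 72/0.8 ≈ 90.00 years.
291/90.00 ≈ 3.23 doublings → ratio ≈ 2^3.23 ≈ 9.4.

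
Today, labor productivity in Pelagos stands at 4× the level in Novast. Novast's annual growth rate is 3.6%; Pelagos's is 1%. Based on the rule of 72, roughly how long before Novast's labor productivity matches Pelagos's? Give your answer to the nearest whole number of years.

What matters is the difference: 2.6 pp.
Rule of 72 on the gap: the ratio halves every 72/2.6 ≈ 27.69 years.
A 4× gap closes after 2 halvings: 2 × 27.69 ≈ 55 years.

≈ 55 years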